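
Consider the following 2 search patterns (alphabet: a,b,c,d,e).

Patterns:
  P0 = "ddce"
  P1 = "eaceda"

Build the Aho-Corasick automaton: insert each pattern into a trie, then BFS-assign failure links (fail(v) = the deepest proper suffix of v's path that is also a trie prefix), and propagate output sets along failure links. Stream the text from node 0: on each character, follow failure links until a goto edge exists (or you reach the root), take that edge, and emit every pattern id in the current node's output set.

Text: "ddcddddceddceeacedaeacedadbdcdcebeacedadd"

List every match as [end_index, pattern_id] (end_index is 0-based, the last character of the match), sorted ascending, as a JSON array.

Build:
Trie nodes:
  0='ε' goto d→1 e→5
  1='d' goto d→2
  2='dd' goto c→3
  3='ddc' goto e→4
  4='ddce' goto ·  ←P0
  5='e' goto a→6
  6='ea' goto c→7
  7='eac' goto e→8
  8='eace' goto d→9
  9='eaced' goto a→10
  10='eaceda' goto ·  ←P1

Failure links (BFS by depth):
  n1('d'): parent n0 fail=0; on 'd' 0 → fail=0;  out ∅∪∅=∅
  n5('e'): parent n0 fail=0; on 'e' 0 → fail=0;  out ∅∪∅=∅
  n2('dd'): parent n1 fail=0; on 'd' 0 → fail=1;  out ∅∪∅=∅
  n6('ea'): parent n5 fail=0; on 'a' 0 → fail=0;  out ∅∪∅=∅
  n3('ddc'): parent n2 fail=1; on 'c' 1→0 → fail=0;  out ∅∪∅=∅
  n7('eac'): parent n6 fail=0; on 'c' 0 → fail=0;  out ∅∪∅=∅
  n4('ddce'): parent n3 fail=0; on 'e' 0 → fail=5;  out {0}∪∅={0}
  n8('eace'): parent n7 fail=0; on 'e' 0 → fail=5;  out ∅∪∅=∅
  n9('eaced'): parent n8 fail=5; on 'd' 5→0 → fail=1;  out ∅∪∅=∅
  n10('eaceda'): parent n9 fail=1; on 'a' 1→0 → fail=0;  out {1}∪∅={1}

Run:
pos 0 'd': at 1
pos 1 'd': at 2
pos 2 'c': at 3
pos 3 'd': at 1 (via fail)
pos 4 'd': at 2
pos 5 'd': at 2 (via fail)
pos 6 'd': at 2 (via fail)
pos 7 'c': at 3
pos 8 'e': at 4  emit P0@[5:8]
pos 9 'd': at 1 (via fail)
pos 10 'd': at 2
pos 11 'c': at 3
pos 12 'e': at 4  emit P0@[9:12]
pos 13 'e': at 5 (via fail)
pos 14 'a': at 6
pos 15 'c': at 7
pos 16 'e': at 8
pos 17 'd': at 9
pos 18 'a': at 10  emit P1@[13:18]
pos 19 'e': at 5 (via fail)
pos 20 'a': at 6
pos 21 'c': at 7
pos 22 'e': at 8
pos 23 'd': at 9
pos 24 'a': at 10  emit P1@[19:24]
pos 25 'd': at 1 (via fail)
pos 26 'b': at 0 (via fail)
pos 27 'd': at 1
pos 28 'c': at 0 (via fail)
pos 29 'd': at 1
pos 30 'c': at 0 (via fail)
pos 31 'e': at 5
pos 32 'b': at 0 (via fail)
pos 33 'e': at 5
pos 34 'a': at 6
pos 35 'c': at 7
pos 36 'e': at 8
pos 37 'd': at 9
pos 38 'a': at 10  emit P1@[33:38]
pos 39 'd': at 1 (via fail)
pos 40 'd': at 2

Result: [[8,0],[12,0],[18,1],[24,1],[38,1]]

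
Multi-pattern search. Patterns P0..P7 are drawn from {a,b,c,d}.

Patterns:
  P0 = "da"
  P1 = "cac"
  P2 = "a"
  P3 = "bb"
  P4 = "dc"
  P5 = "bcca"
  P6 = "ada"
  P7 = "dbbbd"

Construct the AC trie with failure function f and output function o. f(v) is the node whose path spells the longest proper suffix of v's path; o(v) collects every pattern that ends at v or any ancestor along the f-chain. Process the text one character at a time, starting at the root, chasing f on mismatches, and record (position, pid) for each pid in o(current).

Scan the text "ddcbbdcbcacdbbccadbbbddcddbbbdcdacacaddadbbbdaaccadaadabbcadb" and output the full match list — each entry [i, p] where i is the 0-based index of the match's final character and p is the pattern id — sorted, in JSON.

Construct AC machine:
Trie (insert patterns):
  0='ε' goto a→6 b→7 c→3 d→1
  1='d' goto a→2 b→15 c→9
  2='da' goto ·  ←P0
  3='c' goto a→4
  4='ca' goto c→5
  5='cac' goto ·  ←P1
  6='a' goto d→13  ←P2
  7='b' goto b→8 c→10
  8='bb' goto ·  ←P3
  9='dc' goto ·  ←P4
  10='bc' goto c→11
  11='bcc' goto a→12
  12='bcca' goto ·  ←P5
  13='ad' goto a→14
  14='ada' goto ·  ←P6
  15='db' goto b→16
  16='dbb' goto b→17
  17='dbbb' goto d→18
  18='dbbbd' goto ·  ←P7

BFS fail/out derivation:
  n1('d'): parent n0 fail=0; on 'd' 0 → fail=0;  out ∅∪∅=∅
  n3('c'): parent n0 fail=0; on 'c' 0 → fail=0;  out ∅∪∅=∅
  n6('a'): parent n0 fail=0; on 'a' 0 → fail=0;  out {2}∪∅={2}
  n7('b'): parent n0 fail=0; on 'b' 0 → fail=0;  out ∅∪∅=∅
  n2('da'): parent n1 fail=0; on 'a' 0 → fail=6;  out {0}∪{2}={0,2}
  n4('ca'): parent n3 fail=0; on 'a' 0 → fail=6;  out ∅∪{2}={2}
  n8('bb'): parent n7 fail=0; on 'b' 0 → fail=7;  out {3}∪∅={3}
  n9('dc'): parent n1 fail=0; on 'c' 0 → fail=3;  out {4}∪∅={4}
  n10('bc'): parent n7 fail=0; on 'c' 0 → fail=3;  out ∅∪∅=∅
  n13('ad'): parent n6 fail=0; on 'd' 0 → fail=1;  out ∅∪∅=∅
  n15('db'): parent n1 fail=0; on 'b' 0 → fail=7;  out ∅∪∅=∅
  n5('cac'): parent n4 fail=6; on 'c' 6→0 → fail=3;  out {1}∪∅={1}
  n11('bcc'): parent n10 fail=3; on 'c' 3→0 → fail=3;  out ∅∪∅=∅
  n14('ada'): parent n13 fail=1; on 'a' 1 → fail=2;  out {6}∪{0,2}={0,2,6}
  n16('dbb'): parent n15 fail=7; on 'b' 7 → fail=8;  out ∅∪{3}={3}
  n12('bcca'): parent n11 fail=3; on 'a' 3 → fail=4;  out {5}∪{2}={2,5}
  n17('dbbb'): parent n16 fail=8; on 'b' 8→7 → fail=8;  out ∅∪{3}={3}
  n18('dbbbd'): parent n17 fail=8; on 'd' 8→7→0 → fail=1;  out {7}∪∅={7}

Run:
pos 0 'd': at 1
pos 1 'd': at 1 ·f
pos 2 'c': at 9  ** P4@[1:2]
pos 3 'b': at 7 ·f
pos 4 'b': at 8  ** P3@[3:4]
pos 5 'd': at 1 ·f
pos 6 'c': at 9  ** P4@[5:6]
pos 7 'b': at 7 ·f
pos 8 'c': at 10
pos 9 'a': at 4 ·f  ** P2@[9:9]
pos 10 'c': at 5  ** P1@[8:10]
pos 11 'd': at 1 ·f
pos 12 'b': at 15
pos 13 'b': at 16  ** P3@[12:13]
pos 14 'c': at 10 ·f
pos 15 'c': at 11
pos 16 'a': at 12  ** P2@[16:16],P5@[13:16]
pos 17 'd': at 13 ·f
pos 18 'b': at 15 ·f
pos 19 'b': at 16  ** P3@[18:19]
pos 20 'b': at 17  ** P3@[19:20]
pos 21 'd': at 18  ** P7@[17:21]
pos 22 'd': at 1 ·f
pos 23 'c': at 9  ** P4@[22:23]
pos 24 'd': at 1 ·f
pos 25 'd': at 1 ·f
pos 26 'b': at 15
pos 27 'b': at 16  ** P3@[26:27]
pos 28 'b': at 17  ** P3@[27:28]
pos 29 'd': at 18  ** P7@[25:29]
pos 30 'c': at 9 ·f  ** P4@[29:30]
pos 31 'd': at 1 ·f
pos 32 'a': at 2  ** P0@[31:32],P2@[32:32]
pos 33 'c': at 3 ·f
pos 34 'a': at 4  ** P2@[34:34]
pos 35 'c': at 5  ** P1@[33:35]
pos 36 'a': at 4 ·f  ** P2@[36:36]
pos 37 'd': at 13 ·f
pos 38 'd': at 1 ·f
pos 39 'a': at 2  ** P0@[38:39],P2@[39:39]
pos 40 'd': at 13 ·f
pos 41 'b': at 15 ·f
pos 42 'b': at 16  ** P3@[41:42]
pos 43 'b': at 17  ** P3@[42:43]
pos 44 'd': at 18  ** P7@[40:44]
pos 45 'a': at 2 ·f  ** P0@[44:45],P2@[45:45]
pos 46 'a': at 6 ·f  ** P2@[46:46]
pos 47 'c': at 3 ·f
pos 48 'c': at 3 ·f
pos 49 'a': at 4  ** P2@[49:49]
pos 50 'd': at 13 ·f
pos 51 'a': at 14  ** P0@[50:51],P2@[51:51],P6@[49:51]
pos 52 'a': at 6 ·f  ** P2@[52:52]
pos 53 'd': at 13
pos 54 'a': at 14  ** P0@[53:54],P2@[54:54],P6@[52:54]
pos 55 'b': at 7 ·f
pos 56 'b': at 8  ** P3@[55:56]
pos 57 'c': at 10 ·f
pos 58 'a': at 4 ·f  ** P2@[58:58]
pos 59 'd': at 13 ·f
pos 60 'b': at 15 ·f

Result: [[2,4],[4,3],[6,4],[9,2],[10,1],[13,3],[16,2],[16,5],[19,3],[20,3],[21,7],[23,4],[27,3],[28,3],[29,7],[30,4],[32,0],[32,2],[34,2],[35,1],[36,2],[39,0],[39,2],[42,3],[43,3],[44,7],[45,0],[45,2],[46,2],[49,2],[51,0],[51,2],[51,6],[52,2],[54,0],[54,2],[54,6],[56,3],[58,2]]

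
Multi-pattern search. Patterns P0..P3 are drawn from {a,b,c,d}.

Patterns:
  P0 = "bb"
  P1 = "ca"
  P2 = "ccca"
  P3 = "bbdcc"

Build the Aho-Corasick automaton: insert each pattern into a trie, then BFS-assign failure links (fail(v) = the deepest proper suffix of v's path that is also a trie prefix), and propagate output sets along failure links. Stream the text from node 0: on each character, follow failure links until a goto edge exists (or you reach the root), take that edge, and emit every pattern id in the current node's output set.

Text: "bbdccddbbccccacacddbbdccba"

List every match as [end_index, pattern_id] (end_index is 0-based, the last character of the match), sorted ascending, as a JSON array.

Build automaton:
Trie (insert patterns):
  n0 'ε': b→1 c→3
  n1 'b': b→2
  n2 'bb': d→8  [P0 ends]
  n3 'c': a→4 c→5
  n4 'ca': ·  [P1 ends]
  n5 'cc': c→6
  n6 'ccc': a→7
  n7 'ccca': ·  [P2 ends]
  n8 'bbd': c→9
  n9 'bbdc': c→10
  n10 'bbdcc': ·  [P3 ends]

Failure links (BFS by depth):
  n1('b'): parent n0 fail=0; on 'b' 0 → fail=0;  out ∅∪∅=∅
  n3('c'): parent n0 fail=0; on 'c' 0 → fail=0;  out ∅∪∅=∅
  n2('bb'): parent n1 fail=0; on 'b' 0 → fail=1;  out {0}∪∅={0}
  n4('ca'): parent n3 fail=0; on 'a' 0 → fail=0;  out {1}∪∅={1}
  n5('cc'): parent n3 fail=0; on 'c' 0 → fail=3;  out ∅∪∅=∅
  n6('ccc'): parent n5 fail=3; on 'c' 3 → fail=5;  out ∅∪∅=∅
  n8('bbd'): parent n2 fail=1; on 'd' 1→0 → fail=0;  out ∅∪∅=∅
  n7('ccca'): parent n6 fail=5; on 'a' 5→3 → fail=4;  out {2}∪{1}={1,2}
  n9('bbdc'): parent n8 fail=0; on 'c' 0 → fail=3;  out ∅∪∅=∅
  n10('bbdcc'): parent n9 fail=3; on 'c' 3 → fail=5;  out {3}∪∅={3}

Run:
pos 0 'b': at 1
pos 1 'b': at 2  ** P0@[0:1]
pos 2 'd': at 8
pos 3 'c': at 9
pos 4 'c': at 10  ** P3@[0:4]
pos 5 'd': at 0 (fail-walked)
pos 6 'd': at 0
pos 7 'b': at 1
pos 8 'b': at 2  ** P0@[7:8]
pos 9 'c': at 3 (fail-walked)
pos 10 'c': at 5
pos 11 'c': at 6
pos 12 'c': at 6 (fail-walked)
pos 13 'a': at 7  ** P1@[12:13],P2@[10:13]
pos 14 'c': at 3 (fail-walked)
pos 15 'a': at 4  ** P1@[14:15]
pos 16 'c': at 3 (fail-walked)
pos 17 'd': at 0 (fail-walked)
pos 18 'd': at 0
pos 19 'b': at 1
pos 20 'b': at 2  ** P0@[19:20]
pos 21 'd': at 8
pos 22 'c': at 9
pos 23 'c': at 10  ** P3@[19:23]
pos 24 'b': at 1 (fail-walked)
pos 25 'a': at 0 (fail-walked)

Result: [[1,0],[4,3],[8,0],[13,1],[13,2],[15,1],[20,0],[23,3]]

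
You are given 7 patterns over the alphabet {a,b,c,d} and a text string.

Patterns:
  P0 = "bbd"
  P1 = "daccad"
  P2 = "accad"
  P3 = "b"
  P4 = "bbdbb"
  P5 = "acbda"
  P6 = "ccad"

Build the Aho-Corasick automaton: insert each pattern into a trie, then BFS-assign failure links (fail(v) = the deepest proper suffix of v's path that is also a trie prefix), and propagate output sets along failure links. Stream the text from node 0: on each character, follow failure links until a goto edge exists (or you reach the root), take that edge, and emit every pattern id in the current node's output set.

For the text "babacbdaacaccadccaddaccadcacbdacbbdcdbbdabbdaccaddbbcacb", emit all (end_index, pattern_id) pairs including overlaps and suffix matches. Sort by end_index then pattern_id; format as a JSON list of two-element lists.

Build:
Trie nodes:
  0='ε' goto a→10 b→1 c→20 d→4
  1='b' goto b→2  ←P3
  2='bb' goto d→3
  3='bbd' goto b→15  ←P0
  4='d' goto a→5
  5='da' goto c→6
  6='dac' goto c→7
  7='dacc' goto a→8
  8='dacca' goto d→9
  9='daccad' goto ·  ←P1
  10='a' goto c→11
  11='ac' goto b→17 c→12
  12='acc' goto a→13
  13='acca' goto d→14
  14='accad' goto ·  ←P2
  15='bbdb' goto b→16
  16='bbdbb' goto ·  ←P4
  17='acb' goto d→18
  18='acbd' goto a→19
  19='acbda' goto ·  ←P5
  20='c' goto c→21
  21='cc' goto a→22
  22='cca' goto d→23
  23='ccad' goto ·  ←P6

Failure links (BFS by depth):
  fail(1) 'b': from fail(0)=0 chase 'b': 0 ⇒ 0;  out={3}∪out(0)={3}
  fail(4) 'd': from fail(0)=0 chase 'd': 0 ⇒ 0;  out=∅∪out(0)=∅
  fail(10) 'a': from fail(0)=0 chase 'a': 0 ⇒ 0;  out=∅∪out(0)=∅
  fail(20) 'c': from fail(0)=0 chase 'c': 0 ⇒ 0;  out=∅∪out(0)=∅
  fail(2) 'bb': from fail(1)=0 chase 'b': 0 ⇒ 1;  out=∅∪out(1)={3}
  fail(5) 'da': from fail(4)=0 chase 'a': 0 ⇒ 10;  out=∅∪out(10)=∅
  fail(11) 'ac': from fail(10)=0 chase 'c': 0 ⇒ 20;  out=∅∪out(20)=∅
  fail(21) 'cc': from fail(20)=0 chase 'c': 0 ⇒ 20;  out=∅∪out(20)=∅
  fail(3) 'bbd': from fail(2)=1 chase 'd': 1→0 ⇒ 4;  out={0}∪out(4)={0}
  fail(6) 'dac': from fail(5)=10 chase 'c': 10 ⇒ 11;  out=∅∪out(11)=∅
  fail(12) 'acc': from fail(11)=20 chase 'c': 20 ⇒ 21;  out=∅∪out(21)=∅
  fail(17) 'acb': from fail(11)=20 chase 'b': 20→0 ⇒ 1;  out=∅∪out(1)={3}
  fail(22) 'cca': from fail(21)=20 chase 'a': 20→0 ⇒ 10;  out=∅∪out(10)=∅
  fail(7) 'dacc': from fail(6)=11 chase 'c': 11 ⇒ 12;  out=∅∪out(12)=∅
  fail(13) 'acca': from fail(12)=21 chase 'a': 21 ⇒ 22;  out=∅∪out(22)=∅
  fail(15) 'bbdb': from fail(3)=4 chase 'b': 4→0 ⇒ 1;  out=∅∪out(1)={3}
  fail(18) 'acbd': from fail(17)=1 chase 'd': 1→0 ⇒ 4;  out=∅∪out(4)=∅
  fail(23) 'ccad': from fail(22)=10 chase 'd': 10→0 ⇒ 4;  out={6}∪out(4)={6}
  fail(8) 'dacca': from fail(7)=12 chase 'a': 12 ⇒ 13;  out=∅∪out(13)=∅
  fail(14) 'accad': from fail(13)=22 chase 'd': 22 ⇒ 23;  out={2}∪out(23)={2,6}
  fail(16) 'bbdbb': from fail(15)=1 chase 'b': 1 ⇒ 2;  out={4}∪out(2)={3,4}
  fail(19) 'acbda': from fail(18)=4 chase 'a': 4 ⇒ 5;  out={5}∪out(5)={5}
  fail(9) 'daccad': from fail(8)=13 chase 'd': 13 ⇒ 14;  out={1}∪out(14)={1,2,6}

Run:
[0] read 'b'  n0⇒n1  ** P3@[0:0]
[1] read 'a'  n1⇒n10 (via fail)
[2] read 'b'  n10⇒n1 (via fail)  ** P3@[2:2]
[3] read 'a'  n1⇒n10 (via fail)
[4] read 'c'  n10⇒n11
[5] read 'b'  n11⇒n17  ** P3@[5:5]
[6] read 'd'  n17⇒n18
[7] read 'a'  n18⇒n19  ** P5@[3:7]
[8] read 'a'  n19⇒n10 (via fail)
[9] read 'c'  n10⇒n11
[10] read 'a'  n11⇒n10 (via fail)
[11] read 'c'  n10⇒n11
[12] read 'c'  n11⇒n12
[13] read 'a'  n12⇒n13
[14] read 'd'  n13⇒n14  ** P2@[10:14],P6@[11:14]
[15] read 'c'  n14⇒n20 (via fail)
[16] read 'c'  n20⇒n21
[17] read 'a'  n21⇒n22
[18] read 'd'  n22⇒n23  ** P6@[15:18]
[19] read 'd'  n23⇒n4 (via fail)
[20] read 'a'  n4⇒n5
[21] read 'c'  n5⇒n6
[22] read 'c'  n6⇒n7
[23] read 'a'  n7⇒n8
[24] read 'd'  n8⇒n9  ** P1@[19:24],P2@[20:24],P6@[21:24]
[25] read 'c'  n9⇒n20 (via fail)
[26] read 'a'  n20⇒n10 (via fail)
[27] read 'c'  n10⇒n11
[28] read 'b'  n11⇒n17  ** P3@[28:28]
[29] read 'd'  n17⇒n18
[30] read 'a'  n18⇒n19  ** P5@[26:30]
[31] read 'c'  n19⇒n6 (via fail)
[32] read 'b'  n6⇒n17 (via fail)  ** P3@[32:32]
[33] read 'b'  n17⇒n2 (via fail)  ** P3@[33:33]
[34] read 'd'  n2⇒n3  ** P0@[32:34]
[35] read 'c'  n3⇒n20 (via fail)
[36] read 'd'  n20⇒n4 (via fail)
[37] read 'b'  n4⇒n1 (via fail)  ** P3@[37:37]
[38] read 'b'  n1⇒n2  ** P3@[38:38]
[39] read 'd'  n2⇒n3  ** P0@[37:39]
[40] read 'a'  n3⇒n5 (via fail)
[41] read 'b'  n5⇒n1 (via fail)  ** P3@[41:41]
[42] read 'b'  n1⇒n2  ** P3@[42:42]
[43] read 'd'  n2⇒n3  ** P0@[41:43]
[44] read 'a'  n3⇒n5 (via fail)
[45] read 'c'  n5⇒n6
[46] read 'c'  n6⇒n7
[47] read 'a'  n7⇒n8
[48] read 'd'  n8⇒n9  ** P1@[43:48],P2@[44:48],P6@[45:48]
[49] read 'd'  n9⇒n4 (via fail)
[50] read 'b'  n4⇒n1 (via fail)  ** P3@[50:50]
[51] read 'b'  n1⇒n2  ** P3@[51:51]
[52] read 'c'  n2⇒n20 (via fail)
[53] read 'a'  n20⇒n10 (via fail)
[54] read 'c'  n10⇒n11
[55] read 'b'  n11⇒n17  ** P3@[55:55]

Result: [[0,3],[2,3],[5,3],[7,5],[14,2],[14,6],[18,6],[24,1],[24,2],[24,6],[28,3],[30,5],[32,3],[33,3],[34,0],[37,3],[38,3],[39,0],[41,3],[42,3],[43,0],[48,1],[48,2],[48,6],[50,3],[51,3],[55,3]]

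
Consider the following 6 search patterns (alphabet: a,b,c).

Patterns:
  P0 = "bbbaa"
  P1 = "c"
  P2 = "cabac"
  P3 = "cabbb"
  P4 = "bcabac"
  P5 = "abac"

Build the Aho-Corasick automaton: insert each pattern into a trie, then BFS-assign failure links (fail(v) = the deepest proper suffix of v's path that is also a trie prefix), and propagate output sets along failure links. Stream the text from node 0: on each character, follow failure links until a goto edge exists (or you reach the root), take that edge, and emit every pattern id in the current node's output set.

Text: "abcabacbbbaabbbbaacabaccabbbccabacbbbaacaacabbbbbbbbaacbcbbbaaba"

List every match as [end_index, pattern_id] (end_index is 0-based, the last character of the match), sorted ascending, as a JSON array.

Construct AC machine:
Trie nodes:
  0='ε' goto a→18 b→1 c→6
  1='b' goto b→2 c→13
  2='bb' goto b→3
  3='bbb' goto a→4
  4='bbba' goto a→5
  5='bbbaa' goto ·  ←P0
  6='c' goto a→7  ←P1
  7='ca' goto b→8
  8='cab' goto a→9 b→11
  9='caba' goto c→10
  10='cabac' goto ·  ←P2
  11='cabb' goto b→12
  12='cabbb' goto ·  ←P3
  13='bc' goto a→14
  14='bca' goto b→15
  15='bcab' goto a→16
  16='bcaba' goto c→17
  17='bcabac' goto ·  ←P4
  18='a' goto b→19
  19='ab' goto a→20
  20='aba' goto c→21
  21='abac' goto ·  ←P5

Failure links (BFS by depth):
  n1('b'): parent n0 fail=0; on 'b' 0 → fail=0;  out ∅∪∅=∅
  n6('c'): parent n0 fail=0; on 'c' 0 → fail=0;  out {1}∪∅={1}
  n18('a'): parent n0 fail=0; on 'a' 0 → fail=0;  out ∅∪∅=∅
  n2('bb'): parent n1 fail=0; on 'b' 0 → fail=1;  out ∅∪∅=∅
  n7('ca'): parent n6 fail=0; on 'a' 0 → fail=18;  out ∅∪∅=∅
  n13('bc'): parent n1 fail=0; on 'c' 0 → fail=6;  out ∅∪{1}={1}
  n19('ab'): parent n18 fail=0; on 'b' 0 → fail=1;  out ∅∪∅=∅
  n3('bbb'): parent n2 fail=1; on 'b' 1 → fail=2;  out ∅∪∅=∅
  n8('cab'): parent n7 fail=18; on 'b' 18 → fail=19;  out ∅∪∅=∅
  n14('bca'): parent n13 fail=6; on 'a' 6 → fail=7;  out ∅∪∅=∅
  n20('aba'): parent n19 fail=1; on 'a' 1→0 → fail=18;  out ∅∪∅=∅
  n4('bbba'): parent n3 fail=2; on 'a' 2→1→0 → fail=18;  out ∅∪∅=∅
  n9('caba'): parent n8 fail=19; on 'a' 19 → fail=20;  out ∅∪∅=∅
  n11('cabb'): parent n8 fail=19; on 'b' 19→1 → fail=2;  out ∅∪∅=∅
  n15('bcab'): parent n14 fail=7; on 'b' 7 → fail=8;  out ∅∪∅=∅
  n21('abac'): parent n20 fail=18; on 'c' 18→0 → fail=6;  out {5}∪{1}={1,5}
  n5('bbbaa'): parent n4 fail=18; on 'a' 18→0 → fail=18;  out {0}∪∅={0}
  n10('cabac'): parent n9 fail=20; on 'c' 20 → fail=21;  out {2}∪{1,5}={1,2,5}
  n12('cabbb'): parent n11 fail=2; on 'b' 2 → fail=3;  out {3}∪∅={3}
  n16('bcaba'): parent n15 fail=8; on 'a' 8 → fail=9;  out ∅∪∅=∅
  n17('bcabac'): parent n16 fail=9; on 'c' 9 → fail=10;  out {4}∪{1,2,5}={1,2,4,5}

Run:
[0] read 'a'  n0⇒n18
[1] read 'b'  n18⇒n19
[2] read 'c'  n19⇒n13 (via fail)  ** P1@[2:2]
[3] read 'a'  n13⇒n14
[4] read 'b'  n14⇒n15
[5] read 'a'  n15⇒n16
[6] read 'c'  n16⇒n17  ** P1@[6:6],P2@[2:6],P4@[1:6],P5@[3:6]
[7] read 'b'  n17⇒n1 (via fail)
[8] read 'b'  n1⇒n2
[9] read 'b'  n2⇒n3
[10] read 'a'  n3⇒n4
[11] read 'a'  n4⇒n5  ** P0@[7:11]
[12] read 'b'  n5⇒n19 (via fail)
[13] read 'b'  n19⇒n2 (via fail)
[14] read 'b'  n2⇒n3
[15] read 'b'  n3⇒n3 (via fail)
[16] read 'a'  n3⇒n4
[17] read 'a'  n4⇒n5  ** P0@[13:17]
[18] read 'c'  n5⇒n6 (via fail)  ** P1@[18:18]
[19] read 'a'  n6⇒n7
[20] read 'b'  n7⇒n8
[21] read 'a'  n8⇒n9
[22] read 'c'  n9⇒n10  ** P1@[22:22],P2@[18:22],P5@[19:22]
[23] read 'c'  n10⇒n6 (via fail)  ** P1@[23:23]
[24] read 'a'  n6⇒n7
[25] read 'b'  n7⇒n8
[26] read 'b'  n8⇒n11
[27] read 'b'  n11⇒n12  ** P3@[23:27]
[28] read 'c'  n12⇒n13 (via fail)  ** P1@[28:28]
[29] read 'c'  n13⇒n6 (via fail)  ** P1@[29:29]
[30] read 'a'  n6⇒n7
[31] read 'b'  n7⇒n8
[32] read 'a'  n8⇒n9
[33] read 'c'  n9⇒n10  ** P1@[33:33],P2@[29:33],P5@[30:33]
[34] read 'b'  n10⇒n1 (via fail)
[35] read 'b'  n1⇒n2
[36] read 'b'  n2⇒n3
[37] read 'a'  n3⇒n4
[38] read 'a'  n4⇒n5  ** P0@[34:38]
[39] read 'c'  n5⇒n6 (via fail)  ** P1@[39:39]
[40] read 'a'  n6⇒n7
[41] read 'a'  n7⇒n18 (via fail)
[42] read 'c'  n18⇒n6 (via fail)  ** P1@[42:42]
[43] read 'a'  n6⇒n7
[44] read 'b'  n7⇒n8
[45] read 'b'  n8⇒n11
[46] read 'b'  n11⇒n12  ** P3@[42:46]
[47] read 'b'  n12⇒n3 (via fail)
[48] read 'b'  n3⇒n3 (via fail)
[49] read 'b'  n3⇒n3 (via fail)
[50] read 'b'  n3⇒n3 (via fail)
[51] read 'b'  n3⇒n3 (via fail)
[52] read 'a'  n3⇒n4
[53] read 'a'  n4⇒n5  ** P0@[49:53]
[54] read 'c'  n5⇒n6 (via fail)  ** P1@[54:54]
[55] read 'b'  n6⇒n1 (via fail)
[56] read 'c'  n1⇒n13  ** P1@[56:56]
[57] read 'b'  n13⇒n1 (via fail)
[58] read 'b'  n1⇒n2
[59] read 'b'  n2⇒n3
[60] read 'a'  n3⇒n4
[61] read 'a'  n4⇒n5  ** P0@[57:61]
[62] read 'b'  n5⇒n19 (via fail)
[63] read 'a'  n19⇒n20

Matches: [[2,1],[6,1],[6,2],[6,4],[6,5],[11,0],[17,0],[18,1],[22,1],[22,2],[22,5],[23,1],[27,3],[28,1],[29,1],[33,1],[33,2],[33,5],[38,0],[39,1],[42,1],[46,3],[53,0],[54,1],[56,1],[61,0]]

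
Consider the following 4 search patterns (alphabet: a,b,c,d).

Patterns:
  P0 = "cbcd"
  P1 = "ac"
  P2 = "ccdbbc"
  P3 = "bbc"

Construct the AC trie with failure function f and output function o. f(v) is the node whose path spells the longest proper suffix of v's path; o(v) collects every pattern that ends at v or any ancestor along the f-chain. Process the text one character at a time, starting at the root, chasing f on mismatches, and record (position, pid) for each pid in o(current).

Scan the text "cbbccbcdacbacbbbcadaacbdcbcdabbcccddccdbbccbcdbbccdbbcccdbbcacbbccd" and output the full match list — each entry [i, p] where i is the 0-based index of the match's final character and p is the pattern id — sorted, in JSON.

Construct AC machine:
Trie nodes:
  n0 'ε': a→5 b→12 c→1
  n1 'c': b→2 c→7
  n2 'cb': c→3
  n3 'cbc': d→4
  n4 'cbcd': ·  [P0 ends]
  n5 'a': c→6
  n6 'ac': ·  [P1 ends]
  n7 'cc': d→8
  n8 'ccd': b→9
  n9 'ccdb': b→10
  n10 'ccdbb': c→11
  n11 'ccdbbc': ·  [P2 ends]
  n12 'b': b→13
  n13 'bb': c→14
  n14 'bbc': ·  [P3 ends]

Failure links (BFS by depth):
  fail(1) 'c': from fail(0)=0 chase 'c': 0 ⇒ 0;  out=∅∪out(0)=∅
  fail(5) 'a': from fail(0)=0 chase 'a': 0 ⇒ 0;  out=∅∪out(0)=∅
  fail(12) 'b': from fail(0)=0 chase 'b': 0 ⇒ 0;  out=∅∪out(0)=∅
  fail(2) 'cb': from fail(1)=0 chase 'b': 0 ⇒ 12;  out=∅∪out(12)=∅
  fail(6) 'ac': from fail(5)=0 chase 'c': 0 ⇒ 1;  out={1}∪out(1)={1}
  fail(7) 'cc': from fail(1)=0 chase 'c': 0 ⇒ 1;  out=∅∪out(1)=∅
  fail(13) 'bb': from fail(12)=0 chase 'b': 0 ⇒ 12;  out=∅∪out(12)=∅
  fail(3) 'cbc': from fail(2)=12 chase 'c': 12→0 ⇒ 1;  out=∅∪out(1)=∅
  fail(8) 'ccd': from fail(7)=1 chase 'd': 1→0 ⇒ 0;  out=∅∪out(0)=∅
  fail(14) 'bbc': from fail(13)=12 chase 'c': 12→0 ⇒ 1;  out={3}∪out(1)={3}
  fail(4) 'cbcd': from fail(3)=1 chase 'd': 1→0 ⇒ 0;  out={0}∪out(0)={0}
  fail(9) 'ccdb': from fail(8)=0 chase 'b': 0 ⇒ 12;  out=∅∪out(12)=∅
  fail(10) 'ccdbb': from fail(9)=12 chase 'b': 12 ⇒ 13;  out=∅∪out(13)=∅
  fail(11) 'ccdbbc': from fail(10)=13 chase 'c': 13 ⇒ 14;  out={2}∪out(14)={2,3}

Run:
[0] read 'c'  n0⇒n1
[1] read 'b'  n1⇒n2
[2] read 'b'  n2⇒n13 (fail-walked)
[3] read 'c'  n13⇒n14  ** P3@[1:3]
[4] read 'c'  n14⇒n7 (fail-walked)
[5] read 'b'  n7⇒n2 (fail-walked)
[6] read 'c'  n2⇒n3
[7] read 'd'  n3⇒n4  ** P0@[4:7]
[8] read 'a'  n4⇒n5 (fail-walked)
[9] read 'c'  n5⇒n6  ** P1@[8:9]
[10] read 'b'  n6⇒n2 (fail-walked)
[11] read 'a'  n2⇒n5 (fail-walked)
[12] read 'c'  n5⇒n6  ** P1@[11:12]
[13] read 'b'  n6⇒n2 (fail-walked)
[14] read 'b'  n2⇒n13 (fail-walked)
[15] read 'b'  n13⇒n13 (fail-walked)
[16] read 'c'  n13⇒n14  ** P3@[14:16]
[17] read 'a'  n14⇒n5 (fail-walked)
[18] read 'd'  n5⇒n0 (fail-walked)
[19] read 'a'  n0⇒n5
[20] read 'a'  n5⇒n5 (fail-walked)
[21] read 'c'  n5⇒n6  ** P1@[20:21]
[22] read 'b'  n6⇒n2 (fail-walked)
[23] read 'd'  n2⇒n0 (fail-walked)
[24] read 'c'  n0⇒n1
[25] read 'b'  n1⇒n2
[26] read 'c'  n2⇒n3
[27] read 'd'  n3⇒n4  ** P0@[24:27]
[28] read 'a'  n4⇒n5 (fail-walked)
[29] read 'b'  n5⇒n12 (fail-walked)
[30] read 'b'  n12⇒n13
[31] read 'c'  n13⇒n14  ** P3@[29:31]
[32] read 'c'  n14⇒n7 (fail-walked)
[33] read 'c'  n7⇒n7 (fail-walked)
[34] read 'd'  n7⇒n8
[35] read 'd'  n8⇒n0 (fail-walked)
[36] read 'c'  n0⇒n1
[37] read 'c'  n1⇒n7
[38] read 'd'  n7⇒n8
[39] read 'b'  n8⇒n9
[40] read 'b'  n9⇒n10
[41] read 'c'  n10⇒n11  ** P2@[36:41],P3@[39:41]
[42] read 'c'  n11⇒n7 (fail-walked)
[43] read 'b'  n7⇒n2 (fail-walked)
[44] read 'c'  n2⇒n3
[45] read 'd'  n3⇒n4  ** P0@[42:45]
[46] read 'b'  n4⇒n12 (fail-walked)
[47] read 'b'  n12⇒n13
[48] read 'c'  n13⇒n14  ** P3@[46:48]
[49] read 'c'  n14⇒n7 (fail-walked)
[50] read 'd'  n7⇒n8
[51] read 'b'  n8⇒n9
[52] read 'b'  n9⇒n10
[53] read 'c'  n10⇒n11  ** P2@[48:53],P3@[51:53]
[54] read 'c'  n11⇒n7 (fail-walked)
[55] read 'c'  n7⇒n7 (fail-walked)
[56] read 'd'  n7⇒n8
[57] read 'b'  n8⇒n9
[58] read 'b'  n9⇒n10
[59] read 'c'  n10⇒n11  ** P2@[54:59],P3@[57:59]
[60] read 'a'  n11⇒n5 (fail-walked)
[61] read 'c'  n5⇒n6  ** P1@[60:61]
[62] read 'b'  n6⇒n2 (fail-walked)
[63] read 'b'  n2⇒n13 (fail-walked)
[64] read 'c'  n13⇒n14  ** P3@[62:64]
[65] read 'c'  n14⇒n7 (fail-walked)
[66] read 'd'  n7⇒n8

Matches: [[3,3],[7,0],[9,1],[12,1],[16,3],[21,1],[27,0],[31,3],[41,2],[41,3],[45,0],[48,3],[53,2],[53,3],[59,2],[59,3],[61,1],[64,3]]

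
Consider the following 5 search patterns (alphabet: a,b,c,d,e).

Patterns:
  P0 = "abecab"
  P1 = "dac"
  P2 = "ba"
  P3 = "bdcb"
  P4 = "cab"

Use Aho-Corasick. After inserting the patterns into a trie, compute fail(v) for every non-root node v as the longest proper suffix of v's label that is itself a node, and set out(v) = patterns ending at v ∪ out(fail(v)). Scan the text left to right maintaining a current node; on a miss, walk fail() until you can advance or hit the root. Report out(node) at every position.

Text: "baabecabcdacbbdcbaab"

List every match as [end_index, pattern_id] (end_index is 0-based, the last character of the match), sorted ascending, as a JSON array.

Construct AC machine:
Trie (insert patterns):
  n0 'ε': a→1 b→10 c→15 d→7
  n1 'a': b→2
  n2 'ab': e→3
  n3 'abe': c→4
  n4 'abec': a→5
  n5 'abeca': b→6
  n6 'abecab': ·  [P0 ends]
  n7 'd': a→8
  n8 'da': c→9
  n9 'dac': ·  [P1 ends]
  n10 'b': a→11 d→12
  n11 'ba': ·  [P2 ends]
  n12 'bd': c→13
  n13 'bdc': b→14
  n14 'bdcb': ·  [P3 ends]
  n15 'c': a→16
  n16 'ca': b→17
  n17 'cab': ·  [P4 ends]

BFS fail/out derivation:
  fail(1) 'a': from fail(0)=0 chase 'a': 0 ⇒ 0;  out=∅∪out(0)=∅
  fail(7) 'd': from fail(0)=0 chase 'd': 0 ⇒ 0;  out=∅∪out(0)=∅
  fail(10) 'b': from fail(0)=0 chase 'b': 0 ⇒ 0;  out=∅∪out(0)=∅
  fail(15) 'c': from fail(0)=0 chase 'c': 0 ⇒ 0;  out=∅∪out(0)=∅
  fail(2) 'ab': from fail(1)=0 chase 'b': 0 ⇒ 10;  out=∅∪out(10)=∅
  fail(8) 'da': from fail(7)=0 chase 'a': 0 ⇒ 1;  out=∅∪out(1)=∅
  fail(11) 'ba': from fail(10)=0 chase 'a': 0 ⇒ 1;  out={2}∪out(1)={2}
  fail(12) 'bd': from fail(10)=0 chase 'd': 0 ⇒ 7;  out=∅∪out(7)=∅
  fail(16) 'ca': from fail(15)=0 chase 'a': 0 ⇒ 1;  out=∅∪out(1)=∅
  fail(3) 'abe': from fail(2)=10 chase 'e': 10→0 ⇒ 0;  out=∅∪out(0)=∅
  fail(9) 'dac': from fail(8)=1 chase 'c': 1→0 ⇒ 15;  out={1}∪out(15)={1}
  fail(13) 'bdc': from fail(12)=7 chase 'c': 7→0 ⇒ 15;  out=∅∪out(15)=∅
  fail(17) 'cab': from fail(16)=1 chase 'b': 1 ⇒ 2;  out={4}∪out(2)={4}
  fail(4) 'abec': from fail(3)=0 chase 'c': 0 ⇒ 15;  out=∅∪out(15)=∅
  fail(14) 'bdcb': from fail(13)=15 chase 'b': 15→0 ⇒ 10;  out={3}∪out(10)={3}
  fail(5) 'abeca': from fail(4)=15 chase 'a': 15 ⇒ 16;  out=∅∪out(16)=∅
  fail(6) 'abecab': from fail(5)=16 chase 'b': 16 ⇒ 17;  out={0}∪out(17)={0,4}

Run:
i=0 'b': node 0→10
i=1 'a': node 10→11  ** P2@[0:1]
i=2 'a': node 11→1 (via fail)
i=3 'b': node 1→2
i=4 'e': node 2→3
i=5 'c': node 3→4
i=6 'a': node 4→5
i=7 'b': node 5→6  ** P0@[2:7],P4@[5:7]
i=8 'c': node 6→15 (via fail)
i=9 'd': node 15→7 (via fail)
i=10 'a': node 7→8
i=11 'c': node 8→9  ** P1@[9:11]
i=12 'b': node 9→10 (via fail)
i=13 'b': node 10→10 (via fail)
i=14 'd': node 10→12
i=15 'c': node 12→13
i=16 'b': node 13→14  ** P3@[13:16]
i=17 'a': node 14→11 (via fail)  ** P2@[16:17]
i=18 'a': node 11→1 (via fail)
i=19 'b': node 1→2

All matches (sorted): [[1,2],[7,0],[7,4],[11,1],[16,3],[17,2]]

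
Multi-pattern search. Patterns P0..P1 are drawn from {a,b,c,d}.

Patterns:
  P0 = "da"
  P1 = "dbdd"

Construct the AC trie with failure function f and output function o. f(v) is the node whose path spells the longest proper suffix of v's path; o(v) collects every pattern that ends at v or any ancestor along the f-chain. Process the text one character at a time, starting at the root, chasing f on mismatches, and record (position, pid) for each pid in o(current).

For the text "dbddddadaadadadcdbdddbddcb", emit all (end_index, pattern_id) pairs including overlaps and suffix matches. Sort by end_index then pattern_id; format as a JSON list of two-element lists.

Build:
Trie nodes:
  n0 'ε': d→1
  n1 'd': a→2 b→3
  n2 'da': ·  ←P0
  n3 'db': d→4
  n4 'dbd': d→5
  n5 'dbdd': ·  ←P1

Failure links (BFS by depth):
  fail(1) 'd': from fail(0)=0 chase 'd': 0 ⇒ 0;  out=∅∪out(0)=∅
  fail(2) 'da': from fail(1)=0 chase 'a': 0 ⇒ 0;  out={0}∪out(0)={0}
  fail(3) 'db': from fail(1)=0 chase 'b': 0 ⇒ 0;  out=∅∪out(0)=∅
  fail(4) 'dbd': from fail(3)=0 chase 'd': 0 ⇒ 1;  out=∅∪out(1)=∅
  fail(5) 'dbdd': from fail(4)=1 chase 'd': 1→0 ⇒ 1;  out={1}∪out(1)={1}

Run:
pos 0 'd': at 1
pos 1 'b': at 3
pos 2 'd': at 4
pos 3 'd': at 5  ** P1@[0:3]
pos 4 'd': at 1 (via fail)
pos 5 'd': at 1 (via fail)
pos 6 'a': at 2  ** P0@[5:6]
pos 7 'd': at 1 (via fail)
pos 8 'a': at 2  ** P0@[7:8]
pos 9 'a': at 0 (via fail)
pos 10 'd': at 1
pos 11 'a': at 2  ** P0@[10:11]
pos 12 'd': at 1 (via fail)
pos 13 'a': at 2  ** P0@[12:13]
pos 14 'd': at 1 (via fail)
pos 15 'c': at 0 (via fail)
pos 16 'd': at 1
pos 17 'b': at 3
pos 18 'd': at 4
pos 19 'd': at 5  ** P1@[16:19]
pos 20 'd': at 1 (via fail)
pos 21 'b': at 3
pos 22 'd': at 4
pos 23 'd': at 5  ** P1@[20:23]
pos 24 'c': at 0 (via fail)
pos 25 'b': at 0

All matches (sorted): [[3,1],[6,0],[8,0],[11,0],[13,0],[19,1],[23,1]]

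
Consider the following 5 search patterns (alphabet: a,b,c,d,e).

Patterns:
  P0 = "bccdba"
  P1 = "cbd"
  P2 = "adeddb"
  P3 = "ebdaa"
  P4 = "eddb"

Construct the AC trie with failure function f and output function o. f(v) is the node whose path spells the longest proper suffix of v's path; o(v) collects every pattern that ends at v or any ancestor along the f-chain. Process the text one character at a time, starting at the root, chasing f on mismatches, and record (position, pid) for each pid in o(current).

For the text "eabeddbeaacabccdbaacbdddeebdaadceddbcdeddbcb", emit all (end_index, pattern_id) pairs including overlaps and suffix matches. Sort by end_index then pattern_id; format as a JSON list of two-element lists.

Construct AC machine:
Trie nodes:
  0='ε' goto a→10 b→1 c→7 e→16
  1='b' goto c→2
  2='bc' goto c→3
  3='bcc' goto d→4
  4='bccd' goto b→5
  5='bccdb' goto a→6
  6='bccdba' goto ·  [P0 ends]
  7='c' goto b→8
  8='cb' goto d→9
  9='cbd' goto ·  [P1 ends]
  10='a' goto d→11
  11='ad' goto e→12
  12='ade' goto d→13
  13='aded' goto d→14
  14='adedd' goto b→15
  15='adeddb' goto ·  [P2 ends]
  16='e' goto b→17 d→21
  17='eb' goto d→18
  18='ebd' goto a→19
  19='ebda' goto a→20
  20='ebdaa' goto ·  [P3 ends]
  21='ed' goto d→22
  22='edd' goto b→23
  23='eddb' goto ·  [P4 ends]

BFS fail/out derivation:
  n1('b'): parent n0 fail=0; on 'b' 0 → fail=0;  out ∅∪∅=∅
  n7('c'): parent n0 fail=0; on 'c' 0 → fail=0;  out ∅∪∅=∅
  n10('a'): parent n0 fail=0; on 'a' 0 → fail=0;  out ∅∪∅=∅
  n16('e'): parent n0 fail=0; on 'e' 0 → fail=0;  out ∅∪∅=∅
  n2('bc'): parent n1 fail=0; on 'c' 0 → fail=7;  out ∅∪∅=∅
  n8('cb'): parent n7 fail=0; on 'b' 0 → fail=1;  out ∅∪∅=∅
  n11('ad'): parent n10 fail=0; on 'd' 0 → fail=0;  out ∅∪∅=∅
  n17('eb'): parent n16 fail=0; on 'b' 0 → fail=1;  out ∅∪∅=∅
  n21('ed'): parent n16 fail=0; on 'd' 0 → fail=0;  out ∅∪∅=∅
  n3('bcc'): parent n2 fail=7; on 'c' 7→0 → fail=7;  out ∅∪∅=∅
  n9('cbd'): parent n8 fail=1; on 'd' 1→0 → fail=0;  out {1}∪∅={1}
  n12('ade'): parent n11 fail=0; on 'e' 0 → fail=16;  out ∅∪∅=∅
  n18('ebd'): parent n17 fail=1; on 'd' 1→0 → fail=0;  out ∅∪∅=∅
  n22('edd'): parent n21 fail=0; on 'd' 0 → fail=0;  out ∅∪∅=∅
  n4('bccd'): parent n3 fail=7; on 'd' 7→0 → fail=0;  out ∅∪∅=∅
  n13('aded'): parent n12 fail=16; on 'd' 16 → fail=21;  out ∅∪∅=∅
  n19('ebda'): parent n18 fail=0; on 'a' 0 → fail=10;  out ∅∪∅=∅
  n23('eddb'): parent n22 fail=0; on 'b' 0 → fail=1;  out {4}∪∅={4}
  n5('bccdb'): parent n4 fail=0; on 'b' 0 → fail=1;  out ∅∪∅=∅
  n14('adedd'): parent n13 fail=21; on 'd' 21 → fail=22;  out ∅∪∅=∅
  n20('ebdaa'): parent n19 fail=10; on 'a' 10→0 → fail=10;  out {3}∪∅={3}
  n6('bccdba'): parent n5 fail=1; on 'a' 1→0 → fail=10;  out {0}∪∅={0}
  n15('adeddb'): parent n14 fail=22; on 'b' 22 → fail=23;  out {2}∪{4}={2,4}

Text stream:
pos 0 'e': at 16
pos 1 'a': at 10 (via fail)
pos 2 'b': at 1 (via fail)
pos 3 'e': at 16 (via fail)
pos 4 'd': at 21
pos 5 'd': at 22
pos 6 'b': at 23  ** P4@[3:6]
pos 7 'e': at 16 (via fail)
pos 8 'a': at 10 (via fail)
pos 9 'a': at 10 (via fail)
pos 10 'c': at 7 (via fail)
pos 11 'a': at 10 (via fail)
pos 12 'b': at 1 (via fail)
pos 13 'c': at 2
pos 14 'c': at 3
pos 15 'd': at 4
pos 16 'b': at 5
pos 17 'a': at 6  ** P0@[12:17]
pos 18 'a': at 10 (via fail)
pos 19 'c': at 7 (via fail)
pos 20 'b': at 8
pos 21 'd': at 9  ** P1@[19:21]
pos 22 'd': at 0 (via fail)
pos 23 'd': at 0
pos 24 'e': at 16
pos 25 'e': at 16 (via fail)
pos 26 'b': at 17
pos 27 'd': at 18
pos 28 'a': at 19
pos 29 'a': at 20  ** P3@[25:29]
pos 30 'd': at 11 (via fail)
pos 31 'c': at 7 (via fail)
pos 32 'e': at 16 (via fail)
pos 33 'd': at 21
pos 34 'd': at 22
pos 35 'b': at 23  ** P4@[32:35]
pos 36 'c': at 2 (via fail)
pos 37 'd': at 0 (via fail)
pos 38 'e': at 16
pos 39 'd': at 21
pos 40 'd': at 22
pos 41 'b': at 23  ** P4@[38:41]
pos 42 'c': at 2 (via fail)
pos 43 'b': at 8 (via fail)

Matches: [[6,4],[17,0],[21,1],[29,3],[35,4],[41,4]]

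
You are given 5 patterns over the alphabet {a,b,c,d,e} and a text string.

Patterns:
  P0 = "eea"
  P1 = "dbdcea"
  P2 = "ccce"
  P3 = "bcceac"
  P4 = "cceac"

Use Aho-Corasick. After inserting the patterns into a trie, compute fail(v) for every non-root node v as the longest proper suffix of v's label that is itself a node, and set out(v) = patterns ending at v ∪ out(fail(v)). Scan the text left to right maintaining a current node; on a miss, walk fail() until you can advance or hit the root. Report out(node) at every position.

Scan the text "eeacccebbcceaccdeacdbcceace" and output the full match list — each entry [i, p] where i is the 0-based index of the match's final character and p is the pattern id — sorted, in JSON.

Build automaton:
Trie nodes:
  0='ε' goto b→14 c→10 d→4 e→1
  1='e' goto e→2
  2='ee' goto a→3
  3='eea' goto ·  [P0 ends]
  4='d' goto b→5
  5='db' goto d→6
  6='dbd' goto c→7
  7='dbdc' goto e→8
  8='dbdce' goto a→9
  9='dbdcea' goto ·  [P1 ends]
  10='c' goto c→11
  11='cc' goto c→12 e→20
  12='ccc' goto e→13
  13='ccce' goto ·  [P2 ends]
  14='b' goto c→15
  15='bc' goto c→16
  16='bcc' goto e→17
  17='bcce' goto a→18
  18='bccea' goto c→19
  19='bcceac' goto ·  [P3 ends]
  20='cce' goto a→21
  21='ccea' goto c→22
  22='cceac' goto ·  [P4 ends]

BFS fail/out derivation:
  fail(1) 'e': from fail(0)=0 chase 'e': 0 ⇒ 0;  out=∅∪out(0)=∅
  fail(4) 'd': from fail(0)=0 chase 'd': 0 ⇒ 0;  out=∅∪out(0)=∅
  fail(10) 'c': from fail(0)=0 chase 'c': 0 ⇒ 0;  out=∅∪out(0)=∅
  fail(14) 'b': from fail(0)=0 chase 'b': 0 ⇒ 0;  out=∅∪out(0)=∅
  fail(2) 'ee': from fail(1)=0 chase 'e': 0 ⇒ 1;  out=∅∪out(1)=∅
  fail(5) 'db': from fail(4)=0 chase 'b': 0 ⇒ 14;  out=∅∪out(14)=∅
  fail(11) 'cc': from fail(10)=0 chase 'c': 0 ⇒ 10;  out=∅∪out(10)=∅
  fail(15) 'bc': from fail(14)=0 chase 'c': 0 ⇒ 10;  out=∅∪out(10)=∅
  fail(3) 'eea': from fail(2)=1 chase 'a': 1→0 ⇒ 0;  out={0}∪out(0)={0}
  fail(6) 'dbd': from fail(5)=14 chase 'd': 14→0 ⇒ 4;  out=∅∪out(4)=∅
  fail(12) 'ccc': from fail(11)=10 chase 'c': 10 ⇒ 11;  out=∅∪out(11)=∅
  fail(16) 'bcc': from fail(15)=10 chase 'c': 10 ⇒ 11;  out=∅∪out(11)=∅
  fail(20) 'cce': from fail(11)=10 chase 'e': 10→0 ⇒ 1;  out=∅∪out(1)=∅
  fail(7) 'dbdc': from fail(6)=4 chase 'c': 4→0 ⇒ 10;  out=∅∪out(10)=∅
  fail(13) 'ccce': from fail(12)=11 chase 'e': 11 ⇒ 20;  out={2}∪out(20)={2}
  fail(17) 'bcce': from fail(16)=11 chase 'e': 11 ⇒ 20;  out=∅∪out(20)=∅
  fail(21) 'ccea': from fail(20)=1 chase 'a': 1→0 ⇒ 0;  out=∅∪out(0)=∅
  fail(8) 'dbdce': from fail(7)=10 chase 'e': 10→0 ⇒ 1;  out=∅∪out(1)=∅
  fail(18) 'bccea': from fail(17)=20 chase 'a': 20 ⇒ 21;  out=∅∪out(21)=∅
  fail(22) 'cceac': from fail(21)=0 chase 'c': 0 ⇒ 10;  out={4}∪out(10)={4}
  fail(9) 'dbdcea': from fail(8)=1 chase 'a': 1→0 ⇒ 0;  out={1}∪out(0)={1}
  fail(19) 'bcceac': from fail(18)=21 chase 'c': 21 ⇒ 22;  out={3}∪out(22)={3,4}

Text stream:
pos 0 'e': at 1
pos 1 'e': at 2
pos 2 'a': at 3  → match P0@[0:2]
pos 3 'c': at 10 (via fail)
pos 4 'c': at 11
pos 5 'c': at 12
pos 6 'e': at 13  → match P2@[3:6]
pos 7 'b': at 14 (via fail)
pos 8 'b': at 14 (via fail)
pos 9 'c': at 15
pos 10 'c': at 16
pos 11 'e': at 17
pos 12 'a': at 18
pos 13 'c': at 19  → match P3@[8:13],P4@[9:13]
pos 14 'c': at 11 (via fail)
pos 15 'd': at 4 (via fail)
pos 16 'e': at 1 (via fail)
pos 17 'a': at 0 (via fail)
pos 18 'c': at 10
pos 19 'd': at 4 (via fail)
pos 20 'b': at 5
pos 21 'c': at 15 (via fail)
pos 22 'c': at 16
pos 23 'e': at 17
pos 24 'a': at 18
pos 25 'c': at 19  → match P3@[20:25],P4@[21:25]
pos 26 'e': at 1 (via fail)

Result: [[2,0],[6,2],[13,3],[13,4],[25,3],[25,4]]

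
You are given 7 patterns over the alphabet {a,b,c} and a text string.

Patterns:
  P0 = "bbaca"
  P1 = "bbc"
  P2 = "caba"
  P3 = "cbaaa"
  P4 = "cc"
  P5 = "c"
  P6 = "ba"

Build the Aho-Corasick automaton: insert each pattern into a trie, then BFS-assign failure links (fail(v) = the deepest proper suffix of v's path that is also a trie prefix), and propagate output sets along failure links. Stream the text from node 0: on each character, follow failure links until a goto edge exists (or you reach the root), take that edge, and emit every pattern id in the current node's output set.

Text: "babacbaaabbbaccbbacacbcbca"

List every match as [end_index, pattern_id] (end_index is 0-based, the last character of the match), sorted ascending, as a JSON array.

Construct AC machine:
Trie nodes:
  0='ε' goto b→1 c→7
  1='b' goto a→16 b→2
  2='bb' goto a→3 c→6
  3='bba' goto c→4
  4='bbac' goto a→5
  5='bbaca' goto ·  ←P0
  6='bbc' goto ·  ←P1
  7='c' goto a→8 b→11 c→15  ←P5
  8='ca' goto b→9
  9='cab' goto a→10
  10='caba' goto ·  ←P2
  11='cb' goto a→12
  12='cba' goto a→13
  13='cbaa' goto a→14
  14='cbaaa' goto ·  ←P3
  15='cc' goto ·  ←P4
  16='ba' goto ·  ←P6

Failure links (BFS by depth):
  fail(1) 'b': from fail(0)=0 chase 'b': 0 ⇒ 0;  out=∅∪out(0)=∅
  fail(7) 'c': from fail(0)=0 chase 'c': 0 ⇒ 0;  out={5}∪out(0)={5}
  fail(2) 'bb': from fail(1)=0 chase 'b': 0 ⇒ 1;  out=∅∪out(1)=∅
  fail(8) 'ca': from fail(7)=0 chase 'a': 0 ⇒ 0;  out=∅∪out(0)=∅
  fail(11) 'cb': from fail(7)=0 chase 'b': 0 ⇒ 1;  out=∅∪out(1)=∅
  fail(15) 'cc': from fail(7)=0 chase 'c': 0 ⇒ 7;  out={4}∪out(7)={4,5}
  fail(16) 'ba': from fail(1)=0 chase 'a': 0 ⇒ 0;  out={6}∪out(0)={6}
  fail(3) 'bba': from fail(2)=1 chase 'a': 1 ⇒ 16;  out=∅∪out(16)={6}
  fail(6) 'bbc': from fail(2)=1 chase 'c': 1→0 ⇒ 7;  out={1}∪out(7)={1,5}
  fail(9) 'cab': from fail(8)=0 chase 'b': 0 ⇒ 1;  out=∅∪out(1)=∅
  fail(12) 'cba': from fail(11)=1 chase 'a': 1 ⇒ 16;  out=∅∪out(16)={6}
  fail(4) 'bbac': from fail(3)=16 chase 'c': 16→0 ⇒ 7;  out=∅∪out(7)={5}
  fail(10) 'caba': from fail(9)=1 chase 'a': 1 ⇒ 16;  out={2}∪out(16)={2,6}
  fail(13) 'cbaa': from fail(12)=16 chase 'a': 16→0 ⇒ 0;  out=∅∪out(0)=∅
  fail(5) 'bbaca': from fail(4)=7 chase 'a': 7 ⇒ 8;  out={0}∪out(8)={0}
  fail(14) 'cbaaa': from fail(13)=0 chase 'a': 0 ⇒ 0;  out={3}∪out(0)={3}

Text stream:
[0] read 'b'  n0⇒n1
[1] read 'a'  n1⇒n16  emit P6@[0:1]
[2] read 'b'  n16⇒n1 (fail-walked)
[3] read 'a'  n1⇒n16  emit P6@[2:3]
[4] read 'c'  n16⇒n7 (fail-walked)  emit P5@[4:4]
[5] read 'b'  n7⇒n11
[6] read 'a'  n11⇒n12  emit P6@[5:6]
[7] read 'a'  n12⇒n13
[8] read 'a'  n13⇒n14  emit P3@[4:8]
[9] read 'b'  n14⇒n1 (fail-walked)
[10] read 'b'  n1⇒n2
[11] read 'b'  n2⇒n2 (fail-walked)
[12] read 'a'  n2⇒n3  emit P6@[11:12]
[13] read 'c'  n3⇒n4  emit P5@[13:13]
[14] read 'c'  n4⇒n15 (fail-walked)  emit P4@[13:14],P5@[14:14]
[15] read 'b'  n15⇒n11 (fail-walked)
[16] read 'b'  n11⇒n2 (fail-walked)
[17] read 'a'  n2⇒n3  emit P6@[16:17]
[18] read 'c'  n3⇒n4  emit P5@[18:18]
[19] read 'a'  n4⇒n5  emit P0@[15:19]
[20] read 'c'  n5⇒n7 (fail-walked)  emit P5@[20:20]
[21] read 'b'  n7⇒n11
[22] read 'c'  n11⇒n7 (fail-walked)  emit P5@[22:22]
[23] read 'b'  n7⇒n11
[24] read 'c'  n11⇒n7 (fail-walked)  emit P5@[24:24]
[25] read 'a'  n7⇒n8

All matches (sorted): [[1,6],[3,6],[4,5],[6,6],[8,3],[12,6],[13,5],[14,4],[14,5],[17,6],[18,5],[19,0],[20,5],[22,5],[24,5]]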